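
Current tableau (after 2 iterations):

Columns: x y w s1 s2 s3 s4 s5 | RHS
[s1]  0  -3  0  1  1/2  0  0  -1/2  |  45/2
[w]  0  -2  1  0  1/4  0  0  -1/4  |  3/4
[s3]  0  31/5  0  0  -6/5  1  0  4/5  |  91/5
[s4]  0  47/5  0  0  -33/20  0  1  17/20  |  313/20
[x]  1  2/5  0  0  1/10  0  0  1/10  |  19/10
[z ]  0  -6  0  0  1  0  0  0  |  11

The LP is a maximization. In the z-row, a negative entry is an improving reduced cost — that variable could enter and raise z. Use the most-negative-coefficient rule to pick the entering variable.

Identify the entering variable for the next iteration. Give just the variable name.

Objective-row coefficients: x: 0, y: -6, w: 0, s1: 0, s2: 1, s3: 0, s4: 0, s5: 0.
The most negative is -6 in column y, so y enters.

y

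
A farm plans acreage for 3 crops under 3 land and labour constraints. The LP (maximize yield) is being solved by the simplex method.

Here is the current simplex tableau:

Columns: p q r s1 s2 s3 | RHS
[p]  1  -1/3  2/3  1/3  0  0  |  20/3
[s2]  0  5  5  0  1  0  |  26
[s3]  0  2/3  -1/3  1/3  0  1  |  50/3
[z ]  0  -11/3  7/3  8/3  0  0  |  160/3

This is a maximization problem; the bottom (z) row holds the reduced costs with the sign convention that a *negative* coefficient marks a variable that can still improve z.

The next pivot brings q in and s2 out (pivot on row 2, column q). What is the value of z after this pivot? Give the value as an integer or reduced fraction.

Minimum ratio for q: 26/5 = 26/5.
z changes by −(z-row coeff of q)·ratio = −(-11/3)·(26/5) = 286/15.
New z = 160/3 + (286/15) = 362/5.

362/5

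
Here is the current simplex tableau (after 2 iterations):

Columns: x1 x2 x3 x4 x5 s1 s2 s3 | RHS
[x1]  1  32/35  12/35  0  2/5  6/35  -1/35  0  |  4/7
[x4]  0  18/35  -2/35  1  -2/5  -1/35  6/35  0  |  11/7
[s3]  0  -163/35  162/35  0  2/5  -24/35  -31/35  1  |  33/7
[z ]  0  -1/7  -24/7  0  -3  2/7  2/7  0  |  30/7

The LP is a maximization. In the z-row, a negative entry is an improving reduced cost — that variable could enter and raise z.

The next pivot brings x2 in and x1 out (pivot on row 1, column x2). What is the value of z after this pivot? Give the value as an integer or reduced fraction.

35/8

Minimum ratio for x2: (4/7)/(32/35) = 5/8.
z changes by −(z-row coeff of x2)·ratio = −(-1/7)·(5/8) = 5/56.
New z = 30/7 + (5/56) = 35/8.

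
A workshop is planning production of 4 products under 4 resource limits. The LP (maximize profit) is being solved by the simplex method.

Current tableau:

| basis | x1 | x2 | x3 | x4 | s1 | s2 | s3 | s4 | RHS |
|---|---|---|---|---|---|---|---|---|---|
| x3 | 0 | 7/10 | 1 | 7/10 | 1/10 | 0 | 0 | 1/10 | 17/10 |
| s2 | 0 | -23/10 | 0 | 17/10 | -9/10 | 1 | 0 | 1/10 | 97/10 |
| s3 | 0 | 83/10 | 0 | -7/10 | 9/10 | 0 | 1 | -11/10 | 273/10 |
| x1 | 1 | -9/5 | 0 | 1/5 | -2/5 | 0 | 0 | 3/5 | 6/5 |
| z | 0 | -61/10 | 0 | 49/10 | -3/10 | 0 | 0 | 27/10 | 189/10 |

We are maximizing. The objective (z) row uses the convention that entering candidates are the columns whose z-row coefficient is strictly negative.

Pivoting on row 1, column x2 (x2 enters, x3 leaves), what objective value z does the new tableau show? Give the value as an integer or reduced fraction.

Minimum ratio for x2: (17/10)/(7/10) = 17/7.
z changes by −(z-row coeff of x2)·ratio = −(-61/10)·(17/7) = 1037/70.
New z = 189/10 + (1037/70) = 236/7.

236/7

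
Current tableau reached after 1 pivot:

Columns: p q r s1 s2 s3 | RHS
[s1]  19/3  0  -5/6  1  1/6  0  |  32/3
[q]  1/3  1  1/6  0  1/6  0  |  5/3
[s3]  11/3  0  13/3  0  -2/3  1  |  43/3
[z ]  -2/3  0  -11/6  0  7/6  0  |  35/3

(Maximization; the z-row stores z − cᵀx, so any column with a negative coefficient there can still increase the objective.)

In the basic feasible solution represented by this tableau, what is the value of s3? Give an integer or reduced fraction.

43/3

s3 is basic (row 3); its value is the RHS of that row: 43/3.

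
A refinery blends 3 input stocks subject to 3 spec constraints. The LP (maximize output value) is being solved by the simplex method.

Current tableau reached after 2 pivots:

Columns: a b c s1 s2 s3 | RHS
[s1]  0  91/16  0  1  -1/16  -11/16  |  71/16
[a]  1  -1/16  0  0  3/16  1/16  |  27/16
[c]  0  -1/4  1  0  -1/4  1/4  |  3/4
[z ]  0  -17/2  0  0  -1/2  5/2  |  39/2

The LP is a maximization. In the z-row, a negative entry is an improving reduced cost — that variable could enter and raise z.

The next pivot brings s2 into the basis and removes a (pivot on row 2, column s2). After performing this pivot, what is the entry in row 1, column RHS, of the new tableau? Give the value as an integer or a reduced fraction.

Pivot element is row 2, column s2: 3/16.
Normalize row 2: new (row 2, RHS) = (27/16)/(3/16) = 9.
row 1 ← row 1 − (-1/16)·(new row 2): 71/16 − (-1/16)·9 = 5.

5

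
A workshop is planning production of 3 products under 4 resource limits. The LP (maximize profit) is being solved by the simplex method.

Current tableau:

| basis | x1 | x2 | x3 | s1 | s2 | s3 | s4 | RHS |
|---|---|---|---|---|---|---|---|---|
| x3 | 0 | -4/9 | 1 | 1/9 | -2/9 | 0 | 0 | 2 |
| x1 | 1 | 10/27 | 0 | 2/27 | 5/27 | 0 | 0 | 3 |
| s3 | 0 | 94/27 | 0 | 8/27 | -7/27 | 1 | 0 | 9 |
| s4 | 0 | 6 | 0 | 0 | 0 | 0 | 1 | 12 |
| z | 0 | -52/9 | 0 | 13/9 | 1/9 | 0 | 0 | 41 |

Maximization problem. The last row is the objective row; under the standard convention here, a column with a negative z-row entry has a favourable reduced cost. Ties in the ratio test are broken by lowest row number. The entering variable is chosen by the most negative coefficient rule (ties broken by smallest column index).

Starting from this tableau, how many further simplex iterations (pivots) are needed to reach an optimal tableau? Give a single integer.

1

pivot: x2 in, s4 out → z = 473/9
No improving column remains; optimal.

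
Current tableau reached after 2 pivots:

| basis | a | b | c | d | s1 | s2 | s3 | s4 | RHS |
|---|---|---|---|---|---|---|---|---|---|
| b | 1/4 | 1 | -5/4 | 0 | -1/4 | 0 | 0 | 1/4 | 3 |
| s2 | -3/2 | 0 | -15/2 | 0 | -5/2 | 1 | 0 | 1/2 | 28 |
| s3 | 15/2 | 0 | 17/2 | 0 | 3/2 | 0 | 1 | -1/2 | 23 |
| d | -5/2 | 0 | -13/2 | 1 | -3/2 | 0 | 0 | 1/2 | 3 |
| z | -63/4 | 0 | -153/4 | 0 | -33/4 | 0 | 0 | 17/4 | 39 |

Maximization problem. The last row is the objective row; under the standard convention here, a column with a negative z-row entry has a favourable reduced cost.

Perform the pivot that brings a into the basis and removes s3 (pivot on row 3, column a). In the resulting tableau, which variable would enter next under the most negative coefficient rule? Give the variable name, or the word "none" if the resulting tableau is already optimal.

c

Pivot element 15/2. New z-row = old z-row − (-63/4)·(row 3/(15/2)).
Updated z-row coefficients: a: 0, b: 0, c: -102/5, d: 0, s1: -51/10, s2: 0, s3: 21/10, s4: 16/5.
The most negative is -102/5 in column c, so c would enter next.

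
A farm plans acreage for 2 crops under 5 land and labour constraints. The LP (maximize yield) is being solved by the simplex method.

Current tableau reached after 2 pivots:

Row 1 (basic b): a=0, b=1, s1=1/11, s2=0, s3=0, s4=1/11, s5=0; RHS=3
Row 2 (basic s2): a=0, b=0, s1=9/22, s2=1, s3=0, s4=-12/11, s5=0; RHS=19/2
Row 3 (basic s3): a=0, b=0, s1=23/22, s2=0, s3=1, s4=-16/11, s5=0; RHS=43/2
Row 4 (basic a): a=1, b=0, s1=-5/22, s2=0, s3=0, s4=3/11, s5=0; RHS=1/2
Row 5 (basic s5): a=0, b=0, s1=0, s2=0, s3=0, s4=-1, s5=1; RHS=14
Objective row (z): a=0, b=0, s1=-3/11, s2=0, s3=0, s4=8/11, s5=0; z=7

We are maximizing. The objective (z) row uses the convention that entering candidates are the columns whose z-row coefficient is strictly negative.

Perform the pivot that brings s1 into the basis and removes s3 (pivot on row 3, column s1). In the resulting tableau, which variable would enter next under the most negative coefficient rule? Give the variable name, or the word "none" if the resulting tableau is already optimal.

none

Pivot element 23/22. New z-row = old z-row − (-3/11)·(row 3/(23/22)).
Updated z-row coefficients: a: 0, b: 0, s1: 0, s2: 0, s3: 6/23, s4: 8/23, s5: 0.
No coefficient is strictly negative; the tableau after this pivot is optimal.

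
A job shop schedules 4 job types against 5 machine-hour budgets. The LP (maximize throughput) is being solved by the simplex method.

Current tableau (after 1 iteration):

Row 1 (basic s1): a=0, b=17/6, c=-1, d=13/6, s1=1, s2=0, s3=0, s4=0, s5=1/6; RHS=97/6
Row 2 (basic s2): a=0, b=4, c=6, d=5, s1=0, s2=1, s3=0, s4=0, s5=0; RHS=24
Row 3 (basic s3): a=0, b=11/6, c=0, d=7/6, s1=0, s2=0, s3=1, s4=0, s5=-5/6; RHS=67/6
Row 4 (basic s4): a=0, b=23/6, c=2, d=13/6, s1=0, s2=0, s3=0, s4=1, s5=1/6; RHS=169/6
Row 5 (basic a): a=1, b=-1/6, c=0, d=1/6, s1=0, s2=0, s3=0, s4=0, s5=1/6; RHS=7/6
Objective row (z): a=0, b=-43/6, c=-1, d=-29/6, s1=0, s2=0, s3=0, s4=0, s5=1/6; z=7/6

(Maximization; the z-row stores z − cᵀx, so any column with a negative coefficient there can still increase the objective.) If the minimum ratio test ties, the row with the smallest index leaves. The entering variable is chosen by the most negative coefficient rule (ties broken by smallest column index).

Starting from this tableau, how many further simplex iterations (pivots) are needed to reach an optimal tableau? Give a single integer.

2

pivot: b in, s1 out → z = 715/17
pivot: c in, s2 out → z = 895/21
No improving column remains; optimal.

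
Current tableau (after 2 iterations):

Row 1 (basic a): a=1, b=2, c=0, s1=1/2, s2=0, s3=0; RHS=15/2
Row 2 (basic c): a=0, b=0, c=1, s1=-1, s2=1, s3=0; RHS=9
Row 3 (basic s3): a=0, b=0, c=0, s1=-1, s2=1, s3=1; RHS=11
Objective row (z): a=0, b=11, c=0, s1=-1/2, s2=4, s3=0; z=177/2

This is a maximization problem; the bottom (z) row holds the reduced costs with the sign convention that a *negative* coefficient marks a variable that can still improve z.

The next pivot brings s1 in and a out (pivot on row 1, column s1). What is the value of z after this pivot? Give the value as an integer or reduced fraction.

96

Minimum ratio for s1: (15/2)/(1/2) = 15.
z changes by −(z-row coeff of s1)·ratio = −(-1/2)·15 = 15/2.
New z = 177/2 + (15/2) = 96.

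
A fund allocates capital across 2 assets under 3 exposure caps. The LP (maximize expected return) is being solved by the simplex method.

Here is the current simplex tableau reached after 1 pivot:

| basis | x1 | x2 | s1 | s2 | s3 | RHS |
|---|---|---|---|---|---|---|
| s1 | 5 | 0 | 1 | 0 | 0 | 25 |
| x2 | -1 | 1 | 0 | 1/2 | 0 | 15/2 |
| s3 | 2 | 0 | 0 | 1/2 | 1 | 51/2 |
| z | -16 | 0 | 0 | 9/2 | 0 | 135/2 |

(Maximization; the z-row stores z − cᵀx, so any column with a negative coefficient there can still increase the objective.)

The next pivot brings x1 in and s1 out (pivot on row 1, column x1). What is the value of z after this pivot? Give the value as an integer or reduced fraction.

295/2

Minimum ratio for x1: 25/5 = 5.
z changes by −(z-row coeff of x1)·ratio = −(-16)·5 = 80.
New z = 135/2 + 80 = 295/2.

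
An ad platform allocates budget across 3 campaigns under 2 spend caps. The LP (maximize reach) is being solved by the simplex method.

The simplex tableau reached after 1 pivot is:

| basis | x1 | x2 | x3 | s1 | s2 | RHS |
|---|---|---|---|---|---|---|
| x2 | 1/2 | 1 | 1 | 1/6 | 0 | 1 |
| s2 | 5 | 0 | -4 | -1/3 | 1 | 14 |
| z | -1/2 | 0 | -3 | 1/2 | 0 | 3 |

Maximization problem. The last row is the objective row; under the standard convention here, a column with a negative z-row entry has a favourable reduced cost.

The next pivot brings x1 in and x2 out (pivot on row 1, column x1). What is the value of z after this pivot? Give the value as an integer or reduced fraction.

Minimum ratio for x1: 1/(1/2) = 2.
z changes by −(z-row coeff of x1)·ratio = −(-1/2)·2 = 1.
New z = 3 + 1 = 4.

4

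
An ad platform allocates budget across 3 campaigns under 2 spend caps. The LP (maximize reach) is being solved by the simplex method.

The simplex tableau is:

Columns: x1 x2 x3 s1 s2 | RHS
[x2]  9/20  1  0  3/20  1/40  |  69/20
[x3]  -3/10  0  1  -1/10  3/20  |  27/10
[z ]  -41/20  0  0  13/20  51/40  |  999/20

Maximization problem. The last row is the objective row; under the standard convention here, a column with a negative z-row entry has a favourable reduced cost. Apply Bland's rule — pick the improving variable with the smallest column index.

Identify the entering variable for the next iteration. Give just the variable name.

Objective-row coefficients: x1: -41/20, x2: 0, x3: 0, s1: 13/20, s2: 51/40.
Improving columns: x1. Bland's rule picks the smallest column index → x1.

x1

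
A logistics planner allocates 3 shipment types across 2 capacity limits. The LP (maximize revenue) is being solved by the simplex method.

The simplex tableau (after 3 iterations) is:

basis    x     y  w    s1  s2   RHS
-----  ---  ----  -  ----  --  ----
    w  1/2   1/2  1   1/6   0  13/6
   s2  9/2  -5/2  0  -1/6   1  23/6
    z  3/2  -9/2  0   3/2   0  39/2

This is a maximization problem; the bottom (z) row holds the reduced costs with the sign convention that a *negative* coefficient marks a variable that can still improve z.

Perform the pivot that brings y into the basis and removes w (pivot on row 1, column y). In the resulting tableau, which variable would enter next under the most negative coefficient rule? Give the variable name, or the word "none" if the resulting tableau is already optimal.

Pivot element 1/2. New z-row = old z-row − (-9/2)·(row 1/(1/2)).
Updated z-row coefficients: x: 6, y: 0, w: 9, s1: 3, s2: 0.
No coefficient is strictly negative; the tableau after this pivot is optimal.

none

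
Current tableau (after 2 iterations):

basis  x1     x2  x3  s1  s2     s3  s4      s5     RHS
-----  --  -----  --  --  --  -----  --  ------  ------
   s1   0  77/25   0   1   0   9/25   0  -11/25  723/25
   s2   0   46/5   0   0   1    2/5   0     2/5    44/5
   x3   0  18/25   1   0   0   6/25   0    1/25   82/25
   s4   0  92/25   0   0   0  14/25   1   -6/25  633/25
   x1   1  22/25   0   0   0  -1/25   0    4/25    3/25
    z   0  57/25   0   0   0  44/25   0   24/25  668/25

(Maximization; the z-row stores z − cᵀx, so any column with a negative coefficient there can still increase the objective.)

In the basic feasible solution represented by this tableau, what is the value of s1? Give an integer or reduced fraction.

723/25

s1 is basic (row 1); its value is the RHS of that row: 723/25.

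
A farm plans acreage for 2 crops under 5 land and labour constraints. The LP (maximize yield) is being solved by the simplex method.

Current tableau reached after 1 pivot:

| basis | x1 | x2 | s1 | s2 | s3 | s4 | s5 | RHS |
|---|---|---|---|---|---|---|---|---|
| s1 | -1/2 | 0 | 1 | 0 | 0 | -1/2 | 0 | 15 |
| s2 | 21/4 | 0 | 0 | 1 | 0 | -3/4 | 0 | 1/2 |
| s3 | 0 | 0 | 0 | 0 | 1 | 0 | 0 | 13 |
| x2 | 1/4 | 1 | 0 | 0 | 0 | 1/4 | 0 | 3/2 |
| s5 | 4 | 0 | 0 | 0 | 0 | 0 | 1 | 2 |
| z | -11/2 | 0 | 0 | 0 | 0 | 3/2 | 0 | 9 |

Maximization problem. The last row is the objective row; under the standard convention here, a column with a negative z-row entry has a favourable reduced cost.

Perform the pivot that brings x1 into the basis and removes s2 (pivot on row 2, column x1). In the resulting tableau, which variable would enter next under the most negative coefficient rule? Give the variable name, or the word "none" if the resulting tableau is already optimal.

none

Pivot element 21/4. New z-row = old z-row − (-11/2)·(row 2/(21/4)).
Updated z-row coefficients: x1: 0, x2: 0, s1: 0, s2: 22/21, s3: 0, s4: 5/7, s5: 0.
No coefficient is strictly negative; the tableau after this pivot is optimal.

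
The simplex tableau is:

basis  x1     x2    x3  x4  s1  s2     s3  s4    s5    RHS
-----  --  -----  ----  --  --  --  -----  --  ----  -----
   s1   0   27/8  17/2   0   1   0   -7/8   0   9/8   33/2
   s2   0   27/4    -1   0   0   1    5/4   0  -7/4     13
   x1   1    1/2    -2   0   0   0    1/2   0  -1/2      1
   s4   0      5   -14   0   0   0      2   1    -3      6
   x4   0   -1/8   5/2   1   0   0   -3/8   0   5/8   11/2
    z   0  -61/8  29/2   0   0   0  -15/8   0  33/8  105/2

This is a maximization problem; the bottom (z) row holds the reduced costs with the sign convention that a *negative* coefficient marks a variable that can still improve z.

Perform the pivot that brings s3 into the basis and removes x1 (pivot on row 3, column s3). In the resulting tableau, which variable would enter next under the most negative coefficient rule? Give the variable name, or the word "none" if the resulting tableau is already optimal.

x2

Pivot element 1/2. New z-row = old z-row − (-15/8)·(row 3/(1/2)).
Updated z-row coefficients: x1: 15/4, x2: -23/4, x3: 7, x4: 0, s1: 0, s2: 0, s3: 0, s4: 0, s5: 9/4.
The most negative is -23/4 in column x2, so x2 would enter next.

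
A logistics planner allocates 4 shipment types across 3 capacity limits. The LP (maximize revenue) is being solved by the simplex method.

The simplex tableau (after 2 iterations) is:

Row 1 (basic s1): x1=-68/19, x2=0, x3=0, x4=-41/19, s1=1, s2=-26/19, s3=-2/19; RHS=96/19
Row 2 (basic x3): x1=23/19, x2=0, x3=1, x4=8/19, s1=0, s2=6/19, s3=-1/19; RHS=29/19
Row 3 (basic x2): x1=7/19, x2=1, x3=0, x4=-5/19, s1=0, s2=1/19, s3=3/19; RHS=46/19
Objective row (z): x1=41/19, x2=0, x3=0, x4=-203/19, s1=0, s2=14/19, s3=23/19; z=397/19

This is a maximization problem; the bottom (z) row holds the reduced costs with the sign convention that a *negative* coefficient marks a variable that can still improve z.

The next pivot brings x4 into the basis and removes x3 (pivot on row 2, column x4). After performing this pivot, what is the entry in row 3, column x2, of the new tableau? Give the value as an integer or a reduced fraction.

Pivot element is row 2, column x4: 8/19.
Normalize row 2: new (row 2, x2) = 0/(8/19) = 0.
row 3 ← row 3 − (-5/19)·(new row 2): 1 − (-5/19)·0 = 1.

1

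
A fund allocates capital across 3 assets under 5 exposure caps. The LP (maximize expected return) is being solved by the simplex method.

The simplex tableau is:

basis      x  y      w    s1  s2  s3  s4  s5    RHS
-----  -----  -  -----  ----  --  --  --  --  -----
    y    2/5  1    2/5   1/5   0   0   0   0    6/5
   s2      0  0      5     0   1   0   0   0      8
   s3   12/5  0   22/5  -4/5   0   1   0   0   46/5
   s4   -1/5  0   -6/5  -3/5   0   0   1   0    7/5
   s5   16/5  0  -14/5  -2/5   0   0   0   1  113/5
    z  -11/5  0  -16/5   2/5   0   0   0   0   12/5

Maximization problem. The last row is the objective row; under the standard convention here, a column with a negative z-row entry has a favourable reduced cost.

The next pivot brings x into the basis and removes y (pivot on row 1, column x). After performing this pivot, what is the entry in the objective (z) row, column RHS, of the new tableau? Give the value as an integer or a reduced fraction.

Pivot element is row 1, column x: 2/5.
Normalize row 1: new (row 1, RHS) = (6/5)/(2/5) = 3.
z-row ← z-row − (-11/5)·(new row 1): 12/5 − (-11/5)·3 = 9.

9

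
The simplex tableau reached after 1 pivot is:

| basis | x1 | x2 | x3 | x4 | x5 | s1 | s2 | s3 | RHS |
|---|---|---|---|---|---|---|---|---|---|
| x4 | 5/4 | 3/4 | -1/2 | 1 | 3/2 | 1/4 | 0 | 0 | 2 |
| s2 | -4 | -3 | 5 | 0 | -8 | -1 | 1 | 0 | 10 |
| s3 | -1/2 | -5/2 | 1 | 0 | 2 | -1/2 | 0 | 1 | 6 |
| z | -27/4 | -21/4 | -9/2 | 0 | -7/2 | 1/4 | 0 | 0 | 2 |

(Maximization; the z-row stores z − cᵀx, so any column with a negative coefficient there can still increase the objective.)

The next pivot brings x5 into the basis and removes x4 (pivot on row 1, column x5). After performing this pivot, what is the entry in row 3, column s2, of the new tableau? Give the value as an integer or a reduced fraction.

Pivot element is row 1, column x5: 3/2.
Normalize row 1: new (row 1, s2) = 0/(3/2) = 0.
row 3 ← row 3 − 2·(new row 1): 0 − 2·0 = 0.

0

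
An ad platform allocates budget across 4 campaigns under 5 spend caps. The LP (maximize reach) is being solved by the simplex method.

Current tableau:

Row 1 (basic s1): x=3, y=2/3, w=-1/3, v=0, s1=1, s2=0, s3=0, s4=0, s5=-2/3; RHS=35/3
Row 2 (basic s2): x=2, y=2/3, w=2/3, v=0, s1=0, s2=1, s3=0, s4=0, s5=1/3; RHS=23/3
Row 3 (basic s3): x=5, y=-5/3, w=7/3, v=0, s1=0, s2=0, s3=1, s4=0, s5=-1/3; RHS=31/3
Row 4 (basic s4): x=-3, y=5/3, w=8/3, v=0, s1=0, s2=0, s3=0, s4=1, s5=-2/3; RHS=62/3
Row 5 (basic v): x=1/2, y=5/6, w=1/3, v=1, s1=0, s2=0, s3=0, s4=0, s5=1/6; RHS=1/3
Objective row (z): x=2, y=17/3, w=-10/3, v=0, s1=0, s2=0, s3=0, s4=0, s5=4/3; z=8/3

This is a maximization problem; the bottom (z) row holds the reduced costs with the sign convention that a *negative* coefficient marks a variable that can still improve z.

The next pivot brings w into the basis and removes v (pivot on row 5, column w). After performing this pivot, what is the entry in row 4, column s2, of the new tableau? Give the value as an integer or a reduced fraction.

0

Pivot element is row 5, column w: 1/3.
Normalize row 5: new (row 5, s2) = 0/(1/3) = 0.
row 4 ← row 4 − (8/3)·(new row 5): 0 − (8/3)·0 = 0.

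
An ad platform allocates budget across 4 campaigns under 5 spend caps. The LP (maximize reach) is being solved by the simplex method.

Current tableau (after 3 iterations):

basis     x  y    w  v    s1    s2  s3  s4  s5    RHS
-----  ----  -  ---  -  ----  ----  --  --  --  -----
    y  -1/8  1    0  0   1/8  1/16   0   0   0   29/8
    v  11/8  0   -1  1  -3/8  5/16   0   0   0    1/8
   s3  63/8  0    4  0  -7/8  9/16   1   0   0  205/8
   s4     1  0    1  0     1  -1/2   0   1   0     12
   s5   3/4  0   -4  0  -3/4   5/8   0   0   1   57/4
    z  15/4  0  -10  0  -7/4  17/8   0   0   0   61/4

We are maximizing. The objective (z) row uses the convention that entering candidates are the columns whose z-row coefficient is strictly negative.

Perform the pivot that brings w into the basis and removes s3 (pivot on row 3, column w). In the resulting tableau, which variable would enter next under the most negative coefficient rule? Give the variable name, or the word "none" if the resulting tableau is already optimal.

Pivot element 4. New z-row = old z-row − (-10)·(row 3/4).
Updated z-row coefficients: x: 375/16, y: 0, w: 0, v: 0, s1: -63/16, s2: 113/32, s3: 5/2, s4: 0, s5: 0.
The most negative is -63/16 in column s1, so s1 would enter next.

s1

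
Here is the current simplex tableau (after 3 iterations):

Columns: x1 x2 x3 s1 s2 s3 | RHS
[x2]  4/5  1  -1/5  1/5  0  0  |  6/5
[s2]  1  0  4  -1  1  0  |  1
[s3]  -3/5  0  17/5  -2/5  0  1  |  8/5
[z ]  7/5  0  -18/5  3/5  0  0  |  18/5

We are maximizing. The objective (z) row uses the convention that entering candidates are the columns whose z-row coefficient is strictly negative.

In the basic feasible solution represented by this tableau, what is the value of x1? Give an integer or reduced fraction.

x1 is nonbasic (not in the basis column), so its value in the current BFS is 0.

0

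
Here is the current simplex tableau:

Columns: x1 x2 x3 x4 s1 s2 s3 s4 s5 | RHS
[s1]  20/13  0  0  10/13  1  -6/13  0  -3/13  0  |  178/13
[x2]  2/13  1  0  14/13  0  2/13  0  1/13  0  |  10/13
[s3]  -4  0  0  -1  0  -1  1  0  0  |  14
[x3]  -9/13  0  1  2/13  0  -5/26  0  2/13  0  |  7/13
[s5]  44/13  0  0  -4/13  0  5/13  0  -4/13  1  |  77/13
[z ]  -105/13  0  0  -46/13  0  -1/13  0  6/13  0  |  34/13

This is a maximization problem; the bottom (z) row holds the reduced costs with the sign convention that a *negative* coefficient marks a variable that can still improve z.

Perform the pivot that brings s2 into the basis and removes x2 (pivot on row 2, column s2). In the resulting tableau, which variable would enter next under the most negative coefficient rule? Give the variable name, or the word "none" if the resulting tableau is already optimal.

x1

Pivot element 2/13. New z-row = old z-row − (-1/13)·(row 2/(2/13)).
Updated z-row coefficients: x1: -8, x2: 1/2, x3: 0, x4: -3, s1: 0, s2: 0, s3: 0, s4: 1/2, s5: 0.
The most negative is -8 in column x1, so x1 would enter next.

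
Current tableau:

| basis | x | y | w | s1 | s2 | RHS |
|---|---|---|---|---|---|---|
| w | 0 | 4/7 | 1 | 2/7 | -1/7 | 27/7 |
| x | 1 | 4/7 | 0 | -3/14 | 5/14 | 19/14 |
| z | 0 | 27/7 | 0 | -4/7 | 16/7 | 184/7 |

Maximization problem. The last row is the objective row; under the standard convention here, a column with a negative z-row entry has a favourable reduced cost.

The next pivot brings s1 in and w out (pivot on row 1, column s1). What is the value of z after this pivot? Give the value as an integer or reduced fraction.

Minimum ratio for s1: (27/7)/(2/7) = 27/2.
z changes by −(z-row coeff of s1)·ratio = −(-4/7)·(27/2) = 54/7.
New z = 184/7 + (54/7) = 34.

34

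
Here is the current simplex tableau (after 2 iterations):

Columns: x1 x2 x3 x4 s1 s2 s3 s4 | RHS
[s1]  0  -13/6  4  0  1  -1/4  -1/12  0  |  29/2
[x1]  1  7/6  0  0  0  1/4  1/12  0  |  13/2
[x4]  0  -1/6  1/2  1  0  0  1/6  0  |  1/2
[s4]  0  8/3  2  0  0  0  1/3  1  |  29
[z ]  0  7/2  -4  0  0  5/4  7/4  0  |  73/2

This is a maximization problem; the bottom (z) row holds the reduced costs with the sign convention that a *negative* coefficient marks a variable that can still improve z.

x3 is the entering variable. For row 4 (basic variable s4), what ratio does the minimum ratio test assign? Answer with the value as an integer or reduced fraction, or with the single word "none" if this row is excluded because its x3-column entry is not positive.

29/2

Ratio = RHS / (x3 entry) = 29 / 2 = 29/2.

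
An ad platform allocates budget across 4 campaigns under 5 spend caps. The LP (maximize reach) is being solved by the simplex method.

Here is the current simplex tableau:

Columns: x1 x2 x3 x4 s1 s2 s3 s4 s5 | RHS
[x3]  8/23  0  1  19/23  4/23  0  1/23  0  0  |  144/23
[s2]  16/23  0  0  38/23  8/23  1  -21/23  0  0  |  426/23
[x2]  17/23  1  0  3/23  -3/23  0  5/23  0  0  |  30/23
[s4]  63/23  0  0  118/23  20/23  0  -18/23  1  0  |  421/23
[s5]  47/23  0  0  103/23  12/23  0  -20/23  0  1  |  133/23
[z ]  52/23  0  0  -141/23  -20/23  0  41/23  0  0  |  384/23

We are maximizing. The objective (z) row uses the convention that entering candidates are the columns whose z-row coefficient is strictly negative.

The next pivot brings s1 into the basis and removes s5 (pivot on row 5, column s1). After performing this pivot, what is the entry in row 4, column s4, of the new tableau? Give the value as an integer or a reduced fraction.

1

Pivot element is row 5, column s1: 12/23.
Normalize row 5: new (row 5, s4) = 0/(12/23) = 0.
row 4 ← row 4 − (20/23)·(new row 5): 1 − (20/23)·0 = 1.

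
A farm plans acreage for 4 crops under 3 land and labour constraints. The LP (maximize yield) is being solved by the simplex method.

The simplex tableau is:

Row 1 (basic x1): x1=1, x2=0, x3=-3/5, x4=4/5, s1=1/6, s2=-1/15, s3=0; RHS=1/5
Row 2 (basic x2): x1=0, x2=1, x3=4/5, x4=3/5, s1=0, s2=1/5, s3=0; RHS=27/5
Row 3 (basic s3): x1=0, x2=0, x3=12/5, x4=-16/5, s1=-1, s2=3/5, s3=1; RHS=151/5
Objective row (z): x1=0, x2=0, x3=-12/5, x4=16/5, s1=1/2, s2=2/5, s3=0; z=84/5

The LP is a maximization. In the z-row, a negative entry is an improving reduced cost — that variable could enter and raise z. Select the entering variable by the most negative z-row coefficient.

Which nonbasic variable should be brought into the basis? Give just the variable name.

x3

Objective-row coefficients: x1: 0, x2: 0, x3: -12/5, x4: 16/5, s1: 1/2, s2: 2/5, s3: 0.
The most negative is -12/5 in column x3, so x3 enters.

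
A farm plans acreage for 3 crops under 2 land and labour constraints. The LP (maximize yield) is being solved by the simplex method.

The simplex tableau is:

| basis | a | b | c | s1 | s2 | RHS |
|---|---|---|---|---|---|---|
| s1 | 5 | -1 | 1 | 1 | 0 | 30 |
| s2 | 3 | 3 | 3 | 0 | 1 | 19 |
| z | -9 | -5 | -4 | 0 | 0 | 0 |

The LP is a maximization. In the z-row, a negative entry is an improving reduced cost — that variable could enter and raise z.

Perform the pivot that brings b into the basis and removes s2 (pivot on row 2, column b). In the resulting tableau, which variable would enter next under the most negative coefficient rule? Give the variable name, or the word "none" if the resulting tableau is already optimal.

a

Pivot element 3. New z-row = old z-row − (-5)·(row 2/3).
Updated z-row coefficients: a: -4, b: 0, c: 1, s1: 0, s2: 5/3.
The most negative is -4 in column a, so a would enter next.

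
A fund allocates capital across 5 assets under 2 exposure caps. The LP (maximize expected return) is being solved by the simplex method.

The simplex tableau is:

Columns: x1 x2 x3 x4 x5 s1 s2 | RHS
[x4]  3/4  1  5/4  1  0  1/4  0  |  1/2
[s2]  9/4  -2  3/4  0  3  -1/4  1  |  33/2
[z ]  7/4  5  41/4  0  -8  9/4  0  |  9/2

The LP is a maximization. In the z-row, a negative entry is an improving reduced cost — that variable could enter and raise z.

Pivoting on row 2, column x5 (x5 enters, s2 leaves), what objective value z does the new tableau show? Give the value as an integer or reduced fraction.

Minimum ratio for x5: (33/2)/3 = 11/2.
z changes by −(z-row coeff of x5)·ratio = −(-8)·(11/2) = 44.
New z = 9/2 + 44 = 97/2.

97/2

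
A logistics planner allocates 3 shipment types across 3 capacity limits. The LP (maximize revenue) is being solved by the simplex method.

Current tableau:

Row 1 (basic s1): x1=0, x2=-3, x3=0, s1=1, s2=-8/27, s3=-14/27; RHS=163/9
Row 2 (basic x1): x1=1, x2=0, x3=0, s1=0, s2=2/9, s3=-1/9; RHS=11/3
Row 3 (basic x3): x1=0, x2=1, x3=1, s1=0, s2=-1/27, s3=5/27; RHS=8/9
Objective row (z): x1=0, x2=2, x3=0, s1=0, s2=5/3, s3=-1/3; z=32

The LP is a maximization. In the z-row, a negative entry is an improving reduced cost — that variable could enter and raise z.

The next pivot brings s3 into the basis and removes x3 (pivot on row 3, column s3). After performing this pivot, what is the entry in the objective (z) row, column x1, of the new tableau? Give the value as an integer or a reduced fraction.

0

Pivot element is row 3, column s3: 5/27.
Normalize row 3: new (row 3, x1) = 0/(5/27) = 0.
z-row ← z-row − (-1/3)·(new row 3): 0 − (-1/3)·0 = 0.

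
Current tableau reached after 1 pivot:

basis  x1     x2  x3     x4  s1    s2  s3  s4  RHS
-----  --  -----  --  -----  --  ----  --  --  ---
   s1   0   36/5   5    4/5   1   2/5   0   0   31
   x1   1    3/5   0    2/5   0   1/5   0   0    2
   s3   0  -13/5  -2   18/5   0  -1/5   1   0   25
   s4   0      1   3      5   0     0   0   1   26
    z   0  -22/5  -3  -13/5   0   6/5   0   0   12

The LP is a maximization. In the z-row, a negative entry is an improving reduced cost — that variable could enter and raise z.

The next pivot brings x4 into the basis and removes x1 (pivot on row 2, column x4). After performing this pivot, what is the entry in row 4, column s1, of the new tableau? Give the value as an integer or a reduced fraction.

Pivot element is row 2, column x4: 2/5.
Normalize row 2: new (row 2, s1) = 0/(2/5) = 0.
row 4 ← row 4 − 5·(new row 2): 0 − 5·0 = 0.

0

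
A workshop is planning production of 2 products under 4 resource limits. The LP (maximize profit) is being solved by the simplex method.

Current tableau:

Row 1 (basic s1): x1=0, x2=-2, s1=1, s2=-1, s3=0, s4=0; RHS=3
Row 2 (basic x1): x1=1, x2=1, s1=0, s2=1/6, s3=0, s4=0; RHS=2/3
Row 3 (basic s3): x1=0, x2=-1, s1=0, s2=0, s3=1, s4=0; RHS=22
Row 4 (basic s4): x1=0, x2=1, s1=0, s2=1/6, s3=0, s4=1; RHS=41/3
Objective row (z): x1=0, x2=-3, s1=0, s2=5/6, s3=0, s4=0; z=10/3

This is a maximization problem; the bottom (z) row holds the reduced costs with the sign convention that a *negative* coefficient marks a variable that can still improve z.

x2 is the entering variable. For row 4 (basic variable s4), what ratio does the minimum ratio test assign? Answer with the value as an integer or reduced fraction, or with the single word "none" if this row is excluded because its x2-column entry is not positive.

41/3

Ratio = RHS / (x2 entry) = (41/3) / 1 = 41/3.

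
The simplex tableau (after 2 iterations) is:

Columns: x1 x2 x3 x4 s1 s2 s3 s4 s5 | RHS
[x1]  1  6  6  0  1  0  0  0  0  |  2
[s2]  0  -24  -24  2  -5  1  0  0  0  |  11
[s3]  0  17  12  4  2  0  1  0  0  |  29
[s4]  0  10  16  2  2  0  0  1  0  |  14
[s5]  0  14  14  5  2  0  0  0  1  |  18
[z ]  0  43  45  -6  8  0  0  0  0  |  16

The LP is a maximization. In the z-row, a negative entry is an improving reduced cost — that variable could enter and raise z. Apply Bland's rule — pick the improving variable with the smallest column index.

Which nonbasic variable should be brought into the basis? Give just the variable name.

Objective-row coefficients: x1: 0, x2: 43, x3: 45, x4: -6, s1: 8, s2: 0, s3: 0, s4: 0, s5: 0.
Improving columns: x4. Bland's rule picks the smallest column index → x4.

x4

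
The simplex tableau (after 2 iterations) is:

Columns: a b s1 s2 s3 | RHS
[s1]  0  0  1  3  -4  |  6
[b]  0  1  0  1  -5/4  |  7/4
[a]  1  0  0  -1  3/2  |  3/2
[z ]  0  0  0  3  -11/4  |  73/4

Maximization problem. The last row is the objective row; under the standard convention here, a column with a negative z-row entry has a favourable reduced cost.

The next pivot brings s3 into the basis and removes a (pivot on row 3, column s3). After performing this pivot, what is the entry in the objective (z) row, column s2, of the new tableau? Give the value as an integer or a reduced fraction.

Pivot element is row 3, column s3: 3/2.
Normalize row 3: new (row 3, s2) = (-1)/(3/2) = -2/3.
z-row ← z-row − (-11/4)·(new row 3): 3 − (-11/4)·(-2/3) = 7/6.

7/6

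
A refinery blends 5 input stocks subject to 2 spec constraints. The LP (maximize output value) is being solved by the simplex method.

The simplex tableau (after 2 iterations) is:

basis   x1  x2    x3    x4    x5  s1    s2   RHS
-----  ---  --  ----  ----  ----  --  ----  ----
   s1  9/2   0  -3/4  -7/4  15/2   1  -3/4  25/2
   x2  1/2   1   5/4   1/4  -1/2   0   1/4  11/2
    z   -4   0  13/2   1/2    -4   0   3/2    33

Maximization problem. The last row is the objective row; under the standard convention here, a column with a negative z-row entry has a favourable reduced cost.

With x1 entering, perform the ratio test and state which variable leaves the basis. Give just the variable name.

s1

Ratios: row 1 (s1): (25/2)/(9/2) = 25/9; row 2 (x2): (11/2)/(1/2) = 11.
Minimum ratio 25/9 is in the s1 row, so s1 leaves.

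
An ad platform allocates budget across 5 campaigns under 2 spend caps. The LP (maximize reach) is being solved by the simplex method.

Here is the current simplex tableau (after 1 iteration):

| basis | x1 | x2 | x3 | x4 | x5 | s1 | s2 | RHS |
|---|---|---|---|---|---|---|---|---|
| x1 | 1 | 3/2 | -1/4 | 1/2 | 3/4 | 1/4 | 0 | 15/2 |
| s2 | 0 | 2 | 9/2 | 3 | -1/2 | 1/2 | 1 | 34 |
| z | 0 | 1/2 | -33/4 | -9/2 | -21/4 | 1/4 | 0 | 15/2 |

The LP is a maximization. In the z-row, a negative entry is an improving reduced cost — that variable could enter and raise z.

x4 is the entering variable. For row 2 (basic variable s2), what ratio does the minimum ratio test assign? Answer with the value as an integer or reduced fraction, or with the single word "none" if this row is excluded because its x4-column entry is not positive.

Ratio = RHS / (x4 entry) = 34 / 3 = 34/3.

34/3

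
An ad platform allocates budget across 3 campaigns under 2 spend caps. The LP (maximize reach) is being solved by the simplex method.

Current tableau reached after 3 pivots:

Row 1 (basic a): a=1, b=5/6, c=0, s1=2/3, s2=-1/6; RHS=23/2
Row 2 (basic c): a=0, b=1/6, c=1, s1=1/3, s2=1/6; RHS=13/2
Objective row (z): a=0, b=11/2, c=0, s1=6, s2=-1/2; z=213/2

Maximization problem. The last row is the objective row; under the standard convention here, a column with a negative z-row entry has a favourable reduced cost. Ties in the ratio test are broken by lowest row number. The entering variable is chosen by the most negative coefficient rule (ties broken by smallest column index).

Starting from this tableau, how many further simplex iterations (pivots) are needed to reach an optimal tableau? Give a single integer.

pivot: s2 in, c out → z = 126
No improving column remains; optimal.

1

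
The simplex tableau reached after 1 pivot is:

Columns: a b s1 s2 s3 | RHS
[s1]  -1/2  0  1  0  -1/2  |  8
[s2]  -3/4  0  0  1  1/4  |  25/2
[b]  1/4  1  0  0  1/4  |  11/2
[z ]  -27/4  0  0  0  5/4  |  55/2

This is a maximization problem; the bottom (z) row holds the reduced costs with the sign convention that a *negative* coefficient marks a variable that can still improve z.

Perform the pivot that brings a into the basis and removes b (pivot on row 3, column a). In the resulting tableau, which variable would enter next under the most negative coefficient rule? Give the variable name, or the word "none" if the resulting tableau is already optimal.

Pivot element 1/4. New z-row = old z-row − (-27/4)·(row 3/(1/4)).
Updated z-row coefficients: a: 0, b: 27, s1: 0, s2: 0, s3: 8.
No coefficient is strictly negative; the tableau after this pivot is optimal.

none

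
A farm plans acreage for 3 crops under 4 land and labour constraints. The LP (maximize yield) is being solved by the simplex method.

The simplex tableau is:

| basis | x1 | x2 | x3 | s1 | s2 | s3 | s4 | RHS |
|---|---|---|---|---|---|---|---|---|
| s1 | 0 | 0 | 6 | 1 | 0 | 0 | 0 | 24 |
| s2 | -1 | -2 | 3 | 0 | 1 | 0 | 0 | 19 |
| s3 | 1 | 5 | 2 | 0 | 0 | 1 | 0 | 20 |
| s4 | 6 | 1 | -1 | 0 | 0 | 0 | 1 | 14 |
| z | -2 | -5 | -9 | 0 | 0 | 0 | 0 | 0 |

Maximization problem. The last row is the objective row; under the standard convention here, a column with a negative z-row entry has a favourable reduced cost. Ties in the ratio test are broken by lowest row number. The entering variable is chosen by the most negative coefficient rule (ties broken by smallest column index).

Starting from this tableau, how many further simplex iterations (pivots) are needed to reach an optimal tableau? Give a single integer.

pivot: x3 in, s1 out → z = 36
pivot: x2 in, s3 out → z = 48
pivot: x1 in, s4 out → z = 1470/29
No improving column remains; optimal.

3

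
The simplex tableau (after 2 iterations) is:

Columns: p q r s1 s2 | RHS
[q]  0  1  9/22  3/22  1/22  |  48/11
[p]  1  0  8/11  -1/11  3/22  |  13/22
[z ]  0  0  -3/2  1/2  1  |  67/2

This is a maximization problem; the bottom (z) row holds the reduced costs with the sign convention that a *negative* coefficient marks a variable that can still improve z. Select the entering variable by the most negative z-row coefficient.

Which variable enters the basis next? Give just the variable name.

Objective-row coefficients: p: 0, q: 0, r: -3/2, s1: 1/2, s2: 1.
The most negative is -3/2 in column r, so r enters.

r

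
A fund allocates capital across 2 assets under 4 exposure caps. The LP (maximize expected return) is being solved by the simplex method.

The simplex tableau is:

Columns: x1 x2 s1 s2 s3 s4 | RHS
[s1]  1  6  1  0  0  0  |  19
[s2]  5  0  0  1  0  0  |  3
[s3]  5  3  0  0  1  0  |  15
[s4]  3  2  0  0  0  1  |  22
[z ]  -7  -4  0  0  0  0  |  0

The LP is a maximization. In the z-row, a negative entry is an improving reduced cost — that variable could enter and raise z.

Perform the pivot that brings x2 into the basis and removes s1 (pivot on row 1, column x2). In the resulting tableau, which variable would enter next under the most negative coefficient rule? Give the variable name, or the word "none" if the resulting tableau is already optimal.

Pivot element 6. New z-row = old z-row − (-4)·(row 1/6).
Updated z-row coefficients: x1: -19/3, x2: 0, s1: 2/3, s2: 0, s3: 0, s4: 0.
The most negative is -19/3 in column x1, so x1 would enter next.

x1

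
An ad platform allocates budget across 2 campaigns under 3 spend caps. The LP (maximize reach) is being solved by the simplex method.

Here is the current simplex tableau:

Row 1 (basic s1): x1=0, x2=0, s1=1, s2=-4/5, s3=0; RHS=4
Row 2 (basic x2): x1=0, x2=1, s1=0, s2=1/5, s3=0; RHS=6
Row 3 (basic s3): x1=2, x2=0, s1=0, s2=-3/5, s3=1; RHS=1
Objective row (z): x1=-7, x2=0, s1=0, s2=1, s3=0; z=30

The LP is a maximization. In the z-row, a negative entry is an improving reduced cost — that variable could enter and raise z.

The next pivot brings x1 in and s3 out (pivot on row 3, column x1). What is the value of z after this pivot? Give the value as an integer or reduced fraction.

Minimum ratio for x1: 1/2 = 1/2.
z changes by −(z-row coeff of x1)·ratio = −(-7)·(1/2) = 7/2.
New z = 30 + (7/2) = 67/2.

67/2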